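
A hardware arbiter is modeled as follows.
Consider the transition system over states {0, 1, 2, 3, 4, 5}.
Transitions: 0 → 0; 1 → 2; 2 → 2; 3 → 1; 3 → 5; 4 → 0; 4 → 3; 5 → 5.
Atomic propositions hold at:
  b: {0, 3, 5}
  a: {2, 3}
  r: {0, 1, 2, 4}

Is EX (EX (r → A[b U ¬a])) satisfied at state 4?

Sat(¬a) = {0, 1, 4, 5}
A[b U ¬a]: least fixpoint, start Z0 = Sat(¬a) = {0, 1, 4, 5}, add states in Sat(b) with every successor in Z. Z1 = {0, 1, 3, 4, 5}; fixed.
Sat(A[b U ¬a]) = {0, 1, 3, 4, 5}
Sat(r → A[b U ¬a]) = {0, 1, 3, 4, 5}
Sat(EX (r → A[b U ¬a])) = {s : some successor in {0, 1, 3, 4, 5}} = {0, 3, 4, 5}
Sat(EX (EX (r → A[b U ¬a]))) = {s : some successor in {0, 3, 4, 5}} = {0, 3, 4, 5}
4 ∈ Sat(EX (EX (r → A[b U ¬a]))) = {0, 3, 4, 5}, so the formula holds at 4.

Yes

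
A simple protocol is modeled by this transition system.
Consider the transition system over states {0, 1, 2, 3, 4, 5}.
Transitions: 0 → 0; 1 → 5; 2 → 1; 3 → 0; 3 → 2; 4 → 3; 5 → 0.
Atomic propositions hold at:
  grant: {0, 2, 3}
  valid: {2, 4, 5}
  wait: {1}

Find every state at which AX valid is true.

Sat(AX valid) = {s : every successor in {2, 4, 5}} = {1}

{1}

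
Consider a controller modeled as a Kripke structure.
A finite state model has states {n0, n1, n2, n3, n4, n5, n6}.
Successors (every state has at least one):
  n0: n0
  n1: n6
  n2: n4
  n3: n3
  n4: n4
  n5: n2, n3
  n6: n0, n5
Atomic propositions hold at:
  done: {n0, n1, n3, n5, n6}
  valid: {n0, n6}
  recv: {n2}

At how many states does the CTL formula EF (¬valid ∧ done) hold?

4

Sat(¬valid) = {n1, n2, n3, n4, n5}
Sat(¬valid ∧ done) = {n1, n3, n5}
EF (¬valid ∧ done): least fixpoint, start Z0 = {n1, n3, n5}, add states with some successor in Z. Z1 = {n1, n3, n5, n6}; fixed.
Sat(EF (¬valid ∧ done)) = {n1, n3, n5, n6}
|Sat(EF (¬valid ∧ done))| = |{n1, n3, n5, n6}| = 4.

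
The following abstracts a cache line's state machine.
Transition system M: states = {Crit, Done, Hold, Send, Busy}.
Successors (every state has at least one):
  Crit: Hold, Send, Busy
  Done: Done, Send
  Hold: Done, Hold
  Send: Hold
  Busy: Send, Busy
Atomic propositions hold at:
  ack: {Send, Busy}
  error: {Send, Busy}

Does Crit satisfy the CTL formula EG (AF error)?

AF error: least fixpoint, start Z0 = {Send, Busy}, add states with every successor in Z. Already a fixed point.
Sat(AF error) = {Send, Busy}
EG (AF error): greatest fixpoint, start Z0 = {Send, Busy}, keep only states in Sat with some successor in Z. Z1 = {Busy}; fixed.
Sat(EG (AF error)) = {Busy}
Crit ∉ Sat(EG (AF error)) = {Busy}, so the formula does not hold at Crit.

No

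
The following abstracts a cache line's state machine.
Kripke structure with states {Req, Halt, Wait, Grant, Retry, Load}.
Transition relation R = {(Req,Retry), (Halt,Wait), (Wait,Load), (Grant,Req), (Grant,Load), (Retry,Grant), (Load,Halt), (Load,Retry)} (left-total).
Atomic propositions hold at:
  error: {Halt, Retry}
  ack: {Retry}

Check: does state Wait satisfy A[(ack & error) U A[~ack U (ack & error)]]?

Sat(ack & error) = {Retry}
Sat(~ack) = {Req, Halt, Wait, Grant, Load}
A[~ack U (ack & error)]: least fixpoint, start Z0 = Sat((ack & error)) = {Retry}, add states in Sat(~ack) with every successor in Z. Z1 = {Req, Retry}; fixed.
Sat(A[~ack U (ack & error)]) = {Req, Retry}
A[(ack & error) U A[~ack U (ack & error)]]: least fixpoint, start Z0 = Sat(A[~ack U (ack & error)]) = {Req, Retry}, add states in Sat(ack & error) with every successor in Z. Already a fixed point.
Sat(A[(ack & error) U A[~ack U (ack & error)]]) = {Req, Retry}
Wait ∉ Sat(A[(ack & error) U A[~ack U (ack & error)]]) = {Req, Retry}, so the formula does not hold at Wait.

No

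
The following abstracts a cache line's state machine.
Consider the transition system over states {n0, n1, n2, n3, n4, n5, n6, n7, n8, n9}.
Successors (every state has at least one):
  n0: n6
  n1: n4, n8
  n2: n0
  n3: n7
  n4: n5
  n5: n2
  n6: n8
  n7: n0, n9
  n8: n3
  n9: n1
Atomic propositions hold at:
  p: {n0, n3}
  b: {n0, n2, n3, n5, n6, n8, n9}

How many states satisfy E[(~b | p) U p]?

Sat(~b) = {n1, n4, n7}
Sat(~b | p) = {n0, n1, n3, n4, n7}
E[(~b | p) U p]: least fixpoint, start Z0 = Sat(p) = {n0, n3}, add states in Sat(~b | p) with some successor in Z. Z1 = {n0, n3, n7}; fixed.
Sat(E[(~b | p) U p]) = {n0, n3, n7}
|Sat(E[(~b | p) U p])| = |{n0, n3, n7}| = 3.

3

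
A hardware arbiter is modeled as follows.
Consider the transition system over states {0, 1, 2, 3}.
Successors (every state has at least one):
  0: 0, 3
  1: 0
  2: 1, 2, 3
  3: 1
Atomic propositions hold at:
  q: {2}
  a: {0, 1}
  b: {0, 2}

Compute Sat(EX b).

{0, 1, 2}

Sat(EX b) = {s : some successor in {0, 2}} = {0, 1, 2}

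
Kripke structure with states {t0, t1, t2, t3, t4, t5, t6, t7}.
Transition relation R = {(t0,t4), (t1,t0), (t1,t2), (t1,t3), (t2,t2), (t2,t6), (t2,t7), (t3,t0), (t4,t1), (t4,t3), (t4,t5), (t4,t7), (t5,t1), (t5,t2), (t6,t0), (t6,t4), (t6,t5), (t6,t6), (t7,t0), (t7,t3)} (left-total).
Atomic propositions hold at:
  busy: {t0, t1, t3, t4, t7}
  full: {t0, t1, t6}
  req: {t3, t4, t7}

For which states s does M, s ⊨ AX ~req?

Sat(~req) = {t0, t1, t2, t5, t6}
Sat(AX ~req) = {s : every successor in {t0, t1, t2, t5, t6}} = {t3, t5}

{t3, t5}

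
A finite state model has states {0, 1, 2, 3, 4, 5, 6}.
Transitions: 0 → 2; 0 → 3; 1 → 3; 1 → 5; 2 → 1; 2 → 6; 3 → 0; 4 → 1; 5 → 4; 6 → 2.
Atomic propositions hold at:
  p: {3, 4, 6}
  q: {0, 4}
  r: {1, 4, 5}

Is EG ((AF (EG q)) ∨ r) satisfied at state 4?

EG q: greatest fixpoint, start Z0 = {0, 4}, keep only states in Sat with some successor in Z. Z1 = ∅; fixed.
Sat(EG q) = ∅
AF (EG q): least fixpoint, start Z0 = ∅, add states with every successor in Z. Already a fixed point.
Sat(AF (EG q)) = ∅
Sat((AF (EG q)) ∨ r) = {1, 4, 5}
EG ((AF (EG q)) ∨ r): greatest fixpoint, start Z0 = {1, 4, 5}, keep only states in Sat with some successor in Z. Already a fixed point.
Sat(EG ((AF (EG q)) ∨ r)) = {1, 4, 5}
4 ∈ Sat(EG ((AF (EG q)) ∨ r)) = {1, 4, 5}, so the formula holds at 4.

Yes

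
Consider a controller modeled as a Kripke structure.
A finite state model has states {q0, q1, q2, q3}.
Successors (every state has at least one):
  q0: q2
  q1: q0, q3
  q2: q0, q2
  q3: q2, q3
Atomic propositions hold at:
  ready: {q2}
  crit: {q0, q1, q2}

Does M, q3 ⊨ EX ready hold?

Yes

Sat(EX ready) = {s : some successor in {q2}} = {q0, q2, q3}
q3 ∈ Sat(EX ready) = {q0, q2, q3}, so the formula holds at q3.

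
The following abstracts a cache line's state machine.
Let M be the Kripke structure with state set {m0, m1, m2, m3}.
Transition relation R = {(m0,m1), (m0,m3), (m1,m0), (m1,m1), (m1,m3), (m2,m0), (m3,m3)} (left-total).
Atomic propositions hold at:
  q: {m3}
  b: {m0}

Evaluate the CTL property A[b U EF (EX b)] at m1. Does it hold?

Sat(EX b) = {s : some successor in {m0}} = {m1, m2}
EF (EX b): least fixpoint, start Z0 = {m1, m2}, add states with some successor in Z. Z1 = {m0, m1, m2}; fixed.
Sat(EF (EX b)) = {m0, m1, m2}
A[b U EF (EX b)]: least fixpoint, start Z0 = Sat(EF (EX b)) = {m0, m1, m2}, add states in Sat(b) with every successor in Z. Already a fixed point.
Sat(A[b U EF (EX b)]) = {m0, m1, m2}
m1 ∈ Sat(A[b U EF (EX b)]) = {m0, m1, m2}, so the formula holds at m1.

Yes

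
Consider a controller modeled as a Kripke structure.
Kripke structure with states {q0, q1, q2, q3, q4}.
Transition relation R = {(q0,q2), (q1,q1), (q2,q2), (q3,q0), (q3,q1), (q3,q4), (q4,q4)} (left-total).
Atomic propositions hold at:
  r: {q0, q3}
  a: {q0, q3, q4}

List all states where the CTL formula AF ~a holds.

{q0, q1, q2}

Sat(~a) = {q1, q2}
AF ~a: least fixpoint, start Z0 = {q1, q2}, add states with every successor in Z. Z1 = {q0, q1, q2}; fixed.
Sat(AF ~a) = {q0, q1, q2}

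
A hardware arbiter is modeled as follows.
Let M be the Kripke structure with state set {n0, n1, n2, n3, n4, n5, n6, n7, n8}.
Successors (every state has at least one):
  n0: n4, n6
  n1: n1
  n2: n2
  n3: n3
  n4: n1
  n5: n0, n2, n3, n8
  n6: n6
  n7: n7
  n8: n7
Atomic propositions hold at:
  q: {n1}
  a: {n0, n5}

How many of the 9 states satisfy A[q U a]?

A[q U a]: least fixpoint, start Z0 = Sat(a) = {n0, n5}, add states in Sat(q) with every successor in Z. Already a fixed point.
Sat(A[q U a]) = {n0, n5}
|Sat(A[q U a])| = |{n0, n5}| = 2.

2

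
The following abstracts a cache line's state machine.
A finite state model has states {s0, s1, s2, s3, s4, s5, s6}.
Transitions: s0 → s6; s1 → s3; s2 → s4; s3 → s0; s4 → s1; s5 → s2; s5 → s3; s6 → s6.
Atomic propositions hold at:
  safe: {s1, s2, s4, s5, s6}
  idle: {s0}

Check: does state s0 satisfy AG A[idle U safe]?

A[idle U safe]: least fixpoint, start Z0 = Sat(safe) = {s1, s2, s4, s5, s6}, add states in Sat(idle) with every successor in Z. Z1 = {s0, s1, s2, s4, s5, s6}; fixed.
Sat(A[idle U safe]) = {s0, s1, s2, s4, s5, s6}
AG A[idle U safe]: greatest fixpoint, start Z0 = {s0, s1, s2, s4, s5, s6}, keep only states in Sat with every successor in Z. Z1 = {s0, s2, s4, s6}; Z2 = {s0, s2, s6}; Z3 = {s0, s6}; fixed.
Sat(AG A[idle U safe]) = {s0, s6}
s0 ∈ Sat(AG A[idle U safe]) = {s0, s6}, so the formula holds at s0.

Yes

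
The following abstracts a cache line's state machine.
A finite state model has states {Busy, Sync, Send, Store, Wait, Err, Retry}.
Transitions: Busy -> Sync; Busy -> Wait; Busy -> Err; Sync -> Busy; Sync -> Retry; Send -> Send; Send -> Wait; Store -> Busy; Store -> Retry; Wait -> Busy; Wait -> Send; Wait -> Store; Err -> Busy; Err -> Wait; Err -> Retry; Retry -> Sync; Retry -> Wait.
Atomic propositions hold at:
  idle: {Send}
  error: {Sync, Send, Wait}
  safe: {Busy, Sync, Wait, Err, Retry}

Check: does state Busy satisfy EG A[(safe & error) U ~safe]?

Sat(safe & error) = {Sync, Wait}
Sat(~safe) = {Send, Store}
A[(safe & error) U ~safe]: least fixpoint, start Z0 = Sat(~safe) = {Send, Store}, add states in Sat(safe & error) with every successor in Z. Already a fixed point.
Sat(A[(safe & error) U ~safe]) = {Send, Store}
EG A[(safe & error) U ~safe]: greatest fixpoint, start Z0 = {Send, Store}, keep only states in Sat with some successor in Z. Z1 = {Send}; fixed.
Sat(EG A[(safe & error) U ~safe]) = {Send}
Busy ∉ Sat(EG A[(safe & error) U ~safe]) = {Send}, so the formula does not hold at Busy.

No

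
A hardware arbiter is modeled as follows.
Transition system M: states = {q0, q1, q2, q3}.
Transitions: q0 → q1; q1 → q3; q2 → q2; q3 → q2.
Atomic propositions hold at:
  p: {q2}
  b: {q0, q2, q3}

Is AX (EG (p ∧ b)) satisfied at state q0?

Sat(p ∧ b) = {q2}
EG (p ∧ b): greatest fixpoint, start Z0 = {q2}, keep only states in Sat with some successor in Z. Already a fixed point.
Sat(EG (p ∧ b)) = {q2}
Sat(AX (EG (p ∧ b))) = {s : every successor in {q2}} = {q2, q3}
q0 ∉ Sat(AX (EG (p ∧ b))) = {q2, q3}, so the formula does not hold at q0.

No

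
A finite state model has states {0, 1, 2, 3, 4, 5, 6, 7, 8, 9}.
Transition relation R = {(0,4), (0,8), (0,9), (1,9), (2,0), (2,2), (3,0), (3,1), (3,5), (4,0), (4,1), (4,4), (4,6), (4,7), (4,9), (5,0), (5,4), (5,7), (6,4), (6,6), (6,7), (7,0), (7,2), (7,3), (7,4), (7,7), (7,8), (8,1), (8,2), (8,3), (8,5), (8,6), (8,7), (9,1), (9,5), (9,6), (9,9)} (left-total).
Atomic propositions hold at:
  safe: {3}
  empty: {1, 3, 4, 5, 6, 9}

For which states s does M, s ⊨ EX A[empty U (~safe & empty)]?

Sat(~safe) = {0, 1, 2, 4, 5, 6, 7, 8, 9}
Sat(~safe & empty) = {1, 4, 5, 6, 9}
A[empty U (~safe & empty)]: least fixpoint, start Z0 = Sat((~safe & empty)) = {1, 4, 5, 6, 9}, add states in Sat(empty) with every successor in Z. Already a fixed point.
Sat(A[empty U (~safe & empty)]) = {1, 4, 5, 6, 9}
Sat(EX A[empty U (~safe & empty)]) = {s : some successor in {1, 4, 5, 6, 9}} = {0, 1, 3, 4, 5, 6, 7, 8, 9}

{0, 1, 3, 4, 5, 6, 7, 8, 9}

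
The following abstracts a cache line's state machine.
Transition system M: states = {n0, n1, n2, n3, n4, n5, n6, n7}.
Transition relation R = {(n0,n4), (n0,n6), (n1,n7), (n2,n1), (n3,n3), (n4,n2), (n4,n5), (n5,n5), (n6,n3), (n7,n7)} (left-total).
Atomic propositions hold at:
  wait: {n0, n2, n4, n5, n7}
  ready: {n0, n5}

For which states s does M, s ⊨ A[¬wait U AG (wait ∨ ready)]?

{n1, n5, n7}

Sat(¬wait) = {n1, n3, n6}
Sat(wait ∨ ready) = {n0, n2, n4, n5, n7}
AG (wait ∨ ready): greatest fixpoint, start Z0 = {n0, n2, n4, n5, n7}, keep only states in Sat with every successor in Z. Z1 = {n4, n5, n7}; Z2 = {n5, n7}; fixed.
Sat(AG (wait ∨ ready)) = {n5, n7}
A[¬wait U AG (wait ∨ ready)]: least fixpoint, start Z0 = Sat(AG (wait ∨ ready)) = {n5, n7}, add states in Sat(¬wait) with every successor in Z. Z1 = {n1, n5, n7}; fixed.
Sat(A[¬wait U AG (wait ∨ ready)]) = {n1, n5, n7}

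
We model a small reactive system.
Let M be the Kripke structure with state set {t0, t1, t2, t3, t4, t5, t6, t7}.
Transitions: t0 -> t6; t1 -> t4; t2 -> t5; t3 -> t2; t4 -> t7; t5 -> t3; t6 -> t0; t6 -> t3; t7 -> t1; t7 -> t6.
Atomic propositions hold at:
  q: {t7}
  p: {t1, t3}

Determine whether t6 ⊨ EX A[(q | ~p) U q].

No

Sat(~p) = {t0, t2, t4, t5, t6, t7}
Sat(q | ~p) = {t0, t2, t4, t5, t6, t7}
A[(q | ~p) U q]: least fixpoint, start Z0 = Sat(q) = {t7}, add states in Sat(q | ~p) with every successor in Z. Z1 = {t4, t7}; fixed.
Sat(A[(q | ~p) U q]) = {t4, t7}
Sat(EX A[(q | ~p) U q]) = {s : some successor in {t4, t7}} = {t1, t4}
t6 ∉ Sat(EX A[(q | ~p) U q]) = {t1, t4}, so the formula does not hold at t6.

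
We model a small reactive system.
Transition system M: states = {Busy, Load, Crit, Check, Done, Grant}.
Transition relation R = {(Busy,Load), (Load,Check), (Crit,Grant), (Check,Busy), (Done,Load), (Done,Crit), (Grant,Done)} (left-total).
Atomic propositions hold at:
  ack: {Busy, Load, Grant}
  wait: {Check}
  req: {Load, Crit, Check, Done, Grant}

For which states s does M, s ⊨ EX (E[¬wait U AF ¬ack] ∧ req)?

{Busy, Load, Crit, Done, Grant}

Sat(¬wait) = {Busy, Load, Crit, Done, Grant}
Sat(¬ack) = {Crit, Check, Done}
AF ¬ack: least fixpoint, start Z0 = {Crit, Check, Done}, add states with every successor in Z. Z1 = {Load, Crit, Check, Done, Grant}; Z2 = {Busy, Load, Crit, Check, Done, Grant}; fixed.
Sat(AF ¬ack) = {Busy, Load, Crit, Check, Done, Grant}
E[¬wait U AF ¬ack]: least fixpoint, start Z0 = Sat(AF ¬ack) = {Busy, Load, Crit, Check, Done, Grant}, add states in Sat(¬wait) with some successor in Z. Already a fixed point.
Sat(E[¬wait U AF ¬ack]) = {Busy, Load, Crit, Check, Done, Grant}
Sat(E[¬wait U AF ¬ack] ∧ req) = {Load, Crit, Check, Done, Grant}
Sat(EX (E[¬wait U AF ¬ack] ∧ req)) = {s : some successor in {Load, Crit, Check, Done, Grant}} = {Busy, Load, Crit, Done, Grant}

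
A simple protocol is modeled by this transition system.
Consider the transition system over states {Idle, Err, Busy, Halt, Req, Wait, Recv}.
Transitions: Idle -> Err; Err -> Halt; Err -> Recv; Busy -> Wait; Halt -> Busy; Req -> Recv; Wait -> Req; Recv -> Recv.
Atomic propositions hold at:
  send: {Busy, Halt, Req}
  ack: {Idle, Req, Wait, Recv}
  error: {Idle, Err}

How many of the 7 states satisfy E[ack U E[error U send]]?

E[error U send]: least fixpoint, start Z0 = Sat(send) = {Busy, Halt, Req}, add states in Sat(error) with some successor in Z. Z1 = {Err, Busy, Halt, Req}; Z2 = {Idle, Err, Busy, Halt, Req}; fixed.
Sat(E[error U send]) = {Idle, Err, Busy, Halt, Req}
E[ack U E[error U send]]: least fixpoint, start Z0 = Sat(E[error U send]) = {Idle, Err, Busy, Halt, Req}, add states in Sat(ack) with some successor in Z. Z1 = {Idle, Err, Busy, Halt, Req, Wait}; fixed.
Sat(E[ack U E[error U send]]) = {Idle, Err, Busy, Halt, Req, Wait}
|Sat(E[ack U E[error U send]])| = |{Idle, Err, Busy, Halt, Req, Wait}| = 6.

6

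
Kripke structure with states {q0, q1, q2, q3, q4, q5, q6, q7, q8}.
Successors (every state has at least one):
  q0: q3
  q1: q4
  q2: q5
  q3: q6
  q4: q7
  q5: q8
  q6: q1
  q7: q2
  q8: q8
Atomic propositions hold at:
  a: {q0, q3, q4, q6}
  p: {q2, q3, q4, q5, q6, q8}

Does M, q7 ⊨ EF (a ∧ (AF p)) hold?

AF p: least fixpoint, start Z0 = {q2, q3, q4, q5, q6, q8}, add states with every successor in Z. Z1 = {q0, q1, q2, q3, q4, q5, q6, q7, q8}; fixed.
Sat(AF p) = {q0, q1, q2, q3, q4, q5, q6, q7, q8}
Sat(a ∧ (AF p)) = {q0, q3, q4, q6}
EF (a ∧ (AF p)): least fixpoint, start Z0 = {q0, q3, q4, q6}, add states with some successor in Z. Z1 = {q0, q1, q3, q4, q6}; fixed.
Sat(EF (a ∧ (AF p))) = {q0, q1, q3, q4, q6}
q7 ∉ Sat(EF (a ∧ (AF p))) = {q0, q1, q3, q4, q6}, so the formula does not hold at q7.

No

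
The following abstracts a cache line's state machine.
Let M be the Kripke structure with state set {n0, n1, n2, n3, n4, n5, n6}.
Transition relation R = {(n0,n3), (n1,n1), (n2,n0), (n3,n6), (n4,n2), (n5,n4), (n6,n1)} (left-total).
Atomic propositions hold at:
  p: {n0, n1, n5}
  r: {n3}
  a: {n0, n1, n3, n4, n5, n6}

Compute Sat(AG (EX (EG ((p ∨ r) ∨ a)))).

{n0, n1, n2, n3, n6}

Sat(p ∨ r) = {n0, n1, n3, n5}
Sat((p ∨ r) ∨ a) = {n0, n1, n3, n4, n5, n6}
EG ((p ∨ r) ∨ a): greatest fixpoint, start Z0 = {n0, n1, n3, n4, n5, n6}, keep only states in Sat with some successor in Z. Z1 = {n0, n1, n3, n5, n6}; Z2 = {n0, n1, n3, n6}; fixed.
Sat(EG ((p ∨ r) ∨ a)) = {n0, n1, n3, n6}
Sat(EX (EG ((p ∨ r) ∨ a))) = {s : some successor in {n0, n1, n3, n6}} = {n0, n1, n2, n3, n6}
AG (EX (EG ((p ∨ r) ∨ a))): greatest fixpoint, start Z0 = {n0, n1, n2, n3, n6}, keep only states in Sat with every successor in Z. Already a fixed point.
Sat(AG (EX (EG ((p ∨ r) ∨ a)))) = {n0, n1, n2, n3, n6}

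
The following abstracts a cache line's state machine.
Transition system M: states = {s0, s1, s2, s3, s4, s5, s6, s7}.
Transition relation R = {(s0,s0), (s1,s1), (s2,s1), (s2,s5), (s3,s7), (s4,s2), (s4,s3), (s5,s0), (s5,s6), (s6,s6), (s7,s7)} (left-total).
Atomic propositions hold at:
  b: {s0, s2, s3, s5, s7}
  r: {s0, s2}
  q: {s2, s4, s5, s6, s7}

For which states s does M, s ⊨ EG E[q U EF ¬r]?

Sat(¬r) = {s1, s3, s4, s5, s6, s7}
EF ¬r: least fixpoint, start Z0 = {s1, s3, s4, s5, s6, s7}, add states with some successor in Z. Z1 = {s1, s2, s3, s4, s5, s6, s7}; fixed.
Sat(EF ¬r) = {s1, s2, s3, s4, s5, s6, s7}
E[q U EF ¬r]: least fixpoint, start Z0 = Sat(EF ¬r) = {s1, s2, s3, s4, s5, s6, s7}, add states in Sat(q) with some successor in Z. Already a fixed point.
Sat(E[q U EF ¬r]) = {s1, s2, s3, s4, s5, s6, s7}
EG E[q U EF ¬r]: greatest fixpoint, start Z0 = {s1, s2, s3, s4, s5, s6, s7}, keep only states in Sat with some successor in Z. Already a fixed point.
Sat(EG E[q U EF ¬r]) = {s1, s2, s3, s4, s5, s6, s7}

{s1, s2, s3, s4, s5, s6, s7}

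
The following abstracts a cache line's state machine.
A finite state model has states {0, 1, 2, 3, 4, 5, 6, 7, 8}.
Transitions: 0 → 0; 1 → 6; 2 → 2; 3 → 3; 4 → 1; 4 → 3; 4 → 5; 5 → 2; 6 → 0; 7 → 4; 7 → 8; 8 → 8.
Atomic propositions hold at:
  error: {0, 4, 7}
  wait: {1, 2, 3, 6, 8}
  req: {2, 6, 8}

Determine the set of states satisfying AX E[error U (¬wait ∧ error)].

Sat(¬wait) = {0, 4, 5, 7}
Sat(¬wait ∧ error) = {0, 4, 7}
E[error U (¬wait ∧ error)]: least fixpoint, start Z0 = Sat((¬wait ∧ error)) = {0, 4, 7}, add states in Sat(error) with some successor in Z. Already a fixed point.
Sat(E[error U (¬wait ∧ error)]) = {0, 4, 7}
Sat(AX E[error U (¬wait ∧ error)]) = {s : every successor in {0, 4, 7}} = {0, 6}

{0, 6}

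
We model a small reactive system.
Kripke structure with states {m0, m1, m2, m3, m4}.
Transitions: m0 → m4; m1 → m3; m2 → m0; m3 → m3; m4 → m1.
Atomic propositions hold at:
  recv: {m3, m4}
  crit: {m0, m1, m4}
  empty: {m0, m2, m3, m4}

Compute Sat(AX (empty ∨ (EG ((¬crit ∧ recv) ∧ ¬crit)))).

{m0, m1, m2, m3}

Sat(¬crit) = {m2, m3}
Sat(¬crit ∧ recv) = {m3}
Sat((¬crit ∧ recv) ∧ ¬crit) = {m3}
EG ((¬crit ∧ recv) ∧ ¬crit): greatest fixpoint, start Z0 = {m3}, keep only states in Sat with some successor in Z. Already a fixed point.
Sat(EG ((¬crit ∧ recv) ∧ ¬crit)) = {m3}
Sat(empty ∨ (EG ((¬crit ∧ recv) ∧ ¬crit))) = {m0, m2, m3, m4}
Sat(AX (empty ∨ (EG ((¬crit ∧ recv) ∧ ¬crit)))) = {s : every successor in {m0, m2, m3, m4}} = {m0, m1, m2, m3}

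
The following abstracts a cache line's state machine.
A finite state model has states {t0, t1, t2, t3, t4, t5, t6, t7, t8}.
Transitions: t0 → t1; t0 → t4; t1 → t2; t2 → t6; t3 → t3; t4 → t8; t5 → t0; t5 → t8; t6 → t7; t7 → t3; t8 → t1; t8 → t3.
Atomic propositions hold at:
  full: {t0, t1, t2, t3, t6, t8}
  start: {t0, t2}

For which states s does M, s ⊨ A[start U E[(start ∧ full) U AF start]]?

{t0, t1, t2}

Sat(start ∧ full) = {t0, t2}
AF start: least fixpoint, start Z0 = {t0, t2}, add states with every successor in Z. Z1 = {t0, t1, t2}; fixed.
Sat(AF start) = {t0, t1, t2}
E[(start ∧ full) U AF start]: least fixpoint, start Z0 = Sat(AF start) = {t0, t1, t2}, add states in Sat(start ∧ full) with some successor in Z. Already a fixed point.
Sat(E[(start ∧ full) U AF start]) = {t0, t1, t2}
A[start U E[(start ∧ full) U AF start]]: least fixpoint, start Z0 = Sat(E[(start ∧ full) U AF start]) = {t0, t1, t2}, add states in Sat(start) with every successor in Z. Already a fixed point.
Sat(A[start U E[(start ∧ full) U AF start]]) = {t0, t1, t2}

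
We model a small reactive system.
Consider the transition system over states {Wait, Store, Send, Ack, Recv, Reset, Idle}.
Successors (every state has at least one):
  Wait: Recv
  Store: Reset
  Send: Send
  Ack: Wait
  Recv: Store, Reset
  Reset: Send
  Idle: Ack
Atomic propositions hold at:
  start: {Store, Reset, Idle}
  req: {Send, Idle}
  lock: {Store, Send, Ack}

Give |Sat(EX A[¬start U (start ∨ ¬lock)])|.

Sat(¬start) = {Wait, Send, Ack, Recv}
Sat(¬lock) = {Wait, Recv, Reset, Idle}
Sat(start ∨ ¬lock) = {Wait, Store, Recv, Reset, Idle}
A[¬start U (start ∨ ¬lock)]: least fixpoint, start Z0 = Sat((start ∨ ¬lock)) = {Wait, Store, Recv, Reset, Idle}, add states in Sat(¬start) with every successor in Z. Z1 = {Wait, Store, Ack, Recv, Reset, Idle}; fixed.
Sat(A[¬start U (start ∨ ¬lock)]) = {Wait, Store, Ack, Recv, Reset, Idle}
Sat(EX A[¬start U (start ∨ ¬lock)]) = {s : some successor in {Wait, Store, Ack, Recv, Reset, Idle}} = {Wait, Store, Ack, Recv, Idle}
|Sat(EX A[¬start U (start ∨ ¬lock)])| = |{Wait, Store, Ack, Recv, Idle}| = 5.

5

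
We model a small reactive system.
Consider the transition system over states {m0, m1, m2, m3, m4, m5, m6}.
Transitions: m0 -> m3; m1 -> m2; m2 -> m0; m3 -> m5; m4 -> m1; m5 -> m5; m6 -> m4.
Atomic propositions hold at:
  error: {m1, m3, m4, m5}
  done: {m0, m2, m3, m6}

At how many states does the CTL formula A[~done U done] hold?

6

Sat(~done) = {m1, m4, m5}
A[~done U done]: least fixpoint, start Z0 = Sat(done) = {m0, m2, m3, m6}, add states in Sat(~done) with every successor in Z. Z1 = {m0, m1, m2, m3, m6}; Z2 = {m0, m1, m2, m3, m4, m6}; fixed.
Sat(A[~done U done]) = {m0, m1, m2, m3, m4, m6}
|Sat(A[~done U done])| = |{m0, m1, m2, m3, m4, m6}| = 6.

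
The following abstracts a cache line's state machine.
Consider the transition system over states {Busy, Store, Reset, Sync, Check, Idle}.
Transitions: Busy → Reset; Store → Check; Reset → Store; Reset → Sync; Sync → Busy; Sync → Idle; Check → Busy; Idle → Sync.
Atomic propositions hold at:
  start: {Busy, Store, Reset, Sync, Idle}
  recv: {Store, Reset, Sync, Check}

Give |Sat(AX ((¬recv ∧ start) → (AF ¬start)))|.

Sat(¬recv) = {Busy, Idle}
Sat(¬recv ∧ start) = {Busy, Idle}
Sat(¬start) = {Check}
AF ¬start: least fixpoint, start Z0 = {Check}, add states with every successor in Z. Z1 = {Store, Check}; fixed.
Sat(AF ¬start) = {Store, Check}
Sat((¬recv ∧ start) → (AF ¬start)) = {Store, Reset, Sync, Check}
Sat(AX ((¬recv ∧ start) → (AF ¬start))) = {s : every successor in {Store, Reset, Sync, Check}} = {Busy, Store, Reset, Idle}
|Sat(AX ((¬recv ∧ start) → (AF ¬start)))| = |{Busy, Store, Reset, Idle}| = 4.

4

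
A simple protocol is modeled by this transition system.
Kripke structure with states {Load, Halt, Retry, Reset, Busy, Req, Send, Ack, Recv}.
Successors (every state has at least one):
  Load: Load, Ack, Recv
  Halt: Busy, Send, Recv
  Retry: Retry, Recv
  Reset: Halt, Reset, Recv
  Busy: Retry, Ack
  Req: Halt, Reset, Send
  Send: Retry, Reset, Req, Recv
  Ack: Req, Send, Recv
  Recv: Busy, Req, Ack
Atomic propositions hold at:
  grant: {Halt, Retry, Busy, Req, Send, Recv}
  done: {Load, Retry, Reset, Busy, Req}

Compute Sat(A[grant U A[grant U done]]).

{Load, Retry, Reset, Busy, Req}

A[grant U done]: least fixpoint, start Z0 = Sat(done) = {Load, Retry, Reset, Busy, Req}, add states in Sat(grant) with every successor in Z. Already a fixed point.
Sat(A[grant U done]) = {Load, Retry, Reset, Busy, Req}
A[grant U A[grant U done]]: least fixpoint, start Z0 = Sat(A[grant U done]) = {Load, Retry, Reset, Busy, Req}, add states in Sat(grant) with every successor in Z. Already a fixed point.
Sat(A[grant U A[grant U done]]) = {Load, Retry, Reset, Busy, Req}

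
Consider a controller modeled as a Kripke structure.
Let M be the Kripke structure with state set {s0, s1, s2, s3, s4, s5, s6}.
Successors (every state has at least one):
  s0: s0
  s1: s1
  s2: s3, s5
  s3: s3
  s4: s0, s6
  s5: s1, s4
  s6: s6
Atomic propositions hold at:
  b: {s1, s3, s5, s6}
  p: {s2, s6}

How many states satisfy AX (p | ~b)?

3

Sat(~b) = {s0, s2, s4}
Sat(p | ~b) = {s0, s2, s4, s6}
Sat(AX (p | ~b)) = {s : every successor in {s0, s2, s4, s6}} = {s0, s4, s6}
|Sat(AX (p | ~b))| = |{s0, s4, s6}| = 3.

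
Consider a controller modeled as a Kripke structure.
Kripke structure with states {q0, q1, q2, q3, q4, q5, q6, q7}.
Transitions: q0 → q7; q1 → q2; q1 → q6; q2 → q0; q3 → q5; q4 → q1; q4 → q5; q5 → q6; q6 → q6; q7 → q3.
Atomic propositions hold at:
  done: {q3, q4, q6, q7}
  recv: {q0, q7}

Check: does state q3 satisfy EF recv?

No

EF recv: least fixpoint, start Z0 = {q0, q7}, add states with some successor in Z. Z1 = {q0, q2, q7}; Z2 = {q0, q1, q2, q7}; Z3 = {q0, q1, q2, q4, q7}; fixed.
Sat(EF recv) = {q0, q1, q2, q4, q7}
q3 ∉ Sat(EF recv) = {q0, q1, q2, q4, q7}, so the formula does not hold at q3.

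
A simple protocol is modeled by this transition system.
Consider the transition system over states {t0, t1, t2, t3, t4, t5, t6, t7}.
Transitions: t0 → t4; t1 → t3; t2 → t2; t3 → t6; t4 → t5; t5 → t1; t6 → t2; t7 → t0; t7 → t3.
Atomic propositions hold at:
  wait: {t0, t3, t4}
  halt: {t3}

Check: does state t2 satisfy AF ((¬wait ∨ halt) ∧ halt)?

Sat(¬wait) = {t1, t2, t5, t6, t7}
Sat(¬wait ∨ halt) = {t1, t2, t3, t5, t6, t7}
Sat((¬wait ∨ halt) ∧ halt) = {t3}
AF ((¬wait ∨ halt) ∧ halt): least fixpoint, start Z0 = {t3}, add states with every successor in Z. Z1 = {t1, t3}; Z2 = {t1, t3, t5}; Z3 = {t1, t3, t4, t5}; Z4 = {t0, t1, t3, t4, t5}; Z5 = {t0, t1, t3, t4, t5, t7}; fixed.
Sat(AF ((¬wait ∨ halt) ∧ halt)) = {t0, t1, t3, t4, t5, t7}
t2 ∉ Sat(AF ((¬wait ∨ halt) ∧ halt)) = {t0, t1, t3, t4, t5, t7}, so the formula does not hold at t2.

No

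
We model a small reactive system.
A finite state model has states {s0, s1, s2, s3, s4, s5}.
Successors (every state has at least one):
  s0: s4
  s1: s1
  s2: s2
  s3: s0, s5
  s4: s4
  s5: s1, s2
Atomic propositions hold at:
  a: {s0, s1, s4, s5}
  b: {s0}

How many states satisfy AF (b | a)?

5

Sat(b | a) = {s0, s1, s4, s5}
AF (b | a): least fixpoint, start Z0 = {s0, s1, s4, s5}, add states with every successor in Z. Z1 = {s0, s1, s3, s4, s5}; fixed.
Sat(AF (b | a)) = {s0, s1, s3, s4, s5}
|Sat(AF (b | a))| = |{s0, s1, s3, s4, s5}| = 5.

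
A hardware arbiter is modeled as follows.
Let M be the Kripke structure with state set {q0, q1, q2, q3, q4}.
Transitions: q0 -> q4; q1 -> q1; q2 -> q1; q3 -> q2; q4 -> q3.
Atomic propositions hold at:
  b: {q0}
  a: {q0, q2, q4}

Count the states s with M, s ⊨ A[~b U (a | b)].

4

Sat(~b) = {q1, q2, q3, q4}
Sat(a | b) = {q0, q2, q4}
A[~b U (a | b)]: least fixpoint, start Z0 = Sat((a | b)) = {q0, q2, q4}, add states in Sat(~b) with every successor in Z. Z1 = {q0, q2, q3, q4}; fixed.
Sat(A[~b U (a | b)]) = {q0, q2, q3, q4}
|Sat(A[~b U (a | b)])| = |{q0, q2, q3, q4}| = 4.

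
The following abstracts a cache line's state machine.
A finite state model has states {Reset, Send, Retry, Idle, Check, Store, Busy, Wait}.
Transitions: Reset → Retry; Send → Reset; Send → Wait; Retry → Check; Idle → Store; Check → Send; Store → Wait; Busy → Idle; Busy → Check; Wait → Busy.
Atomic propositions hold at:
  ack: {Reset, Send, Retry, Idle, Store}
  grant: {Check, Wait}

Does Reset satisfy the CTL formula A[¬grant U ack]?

Yes

Sat(¬grant) = {Reset, Send, Retry, Idle, Store, Busy}
A[¬grant U ack]: least fixpoint, start Z0 = Sat(ack) = {Reset, Send, Retry, Idle, Store}, add states in Sat(¬grant) with every successor in Z. Already a fixed point.
Sat(A[¬grant U ack]) = {Reset, Send, Retry, Idle, Store}
Reset ∈ Sat(A[¬grant U ack]) = {Reset, Send, Retry, Idle, Store}, so the formula holds at Reset.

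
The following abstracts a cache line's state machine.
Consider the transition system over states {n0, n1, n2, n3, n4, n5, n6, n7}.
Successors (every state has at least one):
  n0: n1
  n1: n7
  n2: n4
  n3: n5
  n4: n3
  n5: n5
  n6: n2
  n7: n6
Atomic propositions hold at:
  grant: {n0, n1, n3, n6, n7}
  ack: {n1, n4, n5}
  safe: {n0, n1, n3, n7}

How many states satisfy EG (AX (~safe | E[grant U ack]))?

6

Sat(~safe) = {n2, n4, n5, n6}
E[grant U ack]: least fixpoint, start Z0 = Sat(ack) = {n1, n4, n5}, add states in Sat(grant) with some successor in Z. Z1 = {n0, n1, n3, n4, n5}; fixed.
Sat(E[grant U ack]) = {n0, n1, n3, n4, n5}
Sat(~safe | E[grant U ack]) = {n0, n1, n2, n3, n4, n5, n6}
Sat(AX (~safe | E[grant U ack])) = {s : every successor in {n0, n1, n2, n3, n4, n5, n6}} = {n0, n2, n3, n4, n5, n6, n7}
EG (AX (~safe | E[grant U ack])): greatest fixpoint, start Z0 = {n0, n2, n3, n4, n5, n6, n7}, keep only states in Sat with some successor in Z. Z1 = {n2, n3, n4, n5, n6, n7}; fixed.
Sat(EG (AX (~safe | E[grant U ack]))) = {n2, n3, n4, n5, n6, n7}
|Sat(EG (AX (~safe | E[grant U ack])))| = |{n2, n3, n4, n5, n6, n7}| = 6.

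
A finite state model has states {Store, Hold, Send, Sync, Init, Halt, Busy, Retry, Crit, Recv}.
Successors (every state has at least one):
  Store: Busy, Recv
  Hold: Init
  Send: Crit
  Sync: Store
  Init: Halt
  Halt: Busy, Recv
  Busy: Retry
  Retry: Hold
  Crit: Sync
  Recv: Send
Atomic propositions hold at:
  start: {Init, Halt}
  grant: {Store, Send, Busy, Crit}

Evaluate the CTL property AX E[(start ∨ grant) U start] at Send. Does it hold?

Sat(start ∨ grant) = {Store, Send, Init, Halt, Busy, Crit}
E[(start ∨ grant) U start]: least fixpoint, start Z0 = Sat(start) = {Init, Halt}, add states in Sat(start ∨ grant) with some successor in Z. Already a fixed point.
Sat(E[(start ∨ grant) U start]) = {Init, Halt}
Sat(AX E[(start ∨ grant) U start]) = {s : every successor in {Init, Halt}} = {Hold, Init}
Send ∉ Sat(AX E[(start ∨ grant) U start]) = {Hold, Init}, so the formula does not hold at Send.

No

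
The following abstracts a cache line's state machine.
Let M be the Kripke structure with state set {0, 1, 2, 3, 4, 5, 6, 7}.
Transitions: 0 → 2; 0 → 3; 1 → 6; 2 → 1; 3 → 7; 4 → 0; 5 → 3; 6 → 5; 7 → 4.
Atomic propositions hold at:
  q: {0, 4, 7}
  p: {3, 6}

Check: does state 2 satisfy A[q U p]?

No

A[q U p]: least fixpoint, start Z0 = Sat(p) = {3, 6}, add states in Sat(q) with every successor in Z. Already a fixed point.
Sat(A[q U p]) = {3, 6}
2 ∉ Sat(A[q U p]) = {3, 6}, so the formula does not hold at 2.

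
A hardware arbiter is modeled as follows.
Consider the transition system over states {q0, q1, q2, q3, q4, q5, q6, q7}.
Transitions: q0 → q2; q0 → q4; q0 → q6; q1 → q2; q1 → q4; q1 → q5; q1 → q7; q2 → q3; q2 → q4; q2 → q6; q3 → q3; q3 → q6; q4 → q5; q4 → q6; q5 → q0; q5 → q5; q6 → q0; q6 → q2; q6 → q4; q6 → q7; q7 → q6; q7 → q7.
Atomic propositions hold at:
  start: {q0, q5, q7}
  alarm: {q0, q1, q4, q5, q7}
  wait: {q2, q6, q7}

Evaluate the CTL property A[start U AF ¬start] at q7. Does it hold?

No

Sat(¬start) = {q1, q2, q3, q4, q6}
AF ¬start: least fixpoint, start Z0 = {q1, q2, q3, q4, q6}, add states with every successor in Z. Z1 = {q0, q1, q2, q3, q4, q6}; fixed.
Sat(AF ¬start) = {q0, q1, q2, q3, q4, q6}
A[start U AF ¬start]: least fixpoint, start Z0 = Sat(AF ¬start) = {q0, q1, q2, q3, q4, q6}, add states in Sat(start) with every successor in Z. Already a fixed point.
Sat(A[start U AF ¬start]) = {q0, q1, q2, q3, q4, q6}
q7 ∉ Sat(A[start U AF ¬start]) = {q0, q1, q2, q3, q4, q6}, so the formula does not hold at q7.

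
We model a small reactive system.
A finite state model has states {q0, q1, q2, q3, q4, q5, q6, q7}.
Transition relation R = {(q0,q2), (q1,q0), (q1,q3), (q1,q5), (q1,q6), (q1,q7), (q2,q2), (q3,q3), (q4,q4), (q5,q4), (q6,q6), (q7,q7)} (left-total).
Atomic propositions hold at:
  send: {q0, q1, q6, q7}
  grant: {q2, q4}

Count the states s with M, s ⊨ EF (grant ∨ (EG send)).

EG send: greatest fixpoint, start Z0 = {q0, q1, q6, q7}, keep only states in Sat with some successor in Z. Z1 = {q1, q6, q7}; fixed.
Sat(EG send) = {q1, q6, q7}
Sat(grant ∨ (EG send)) = {q1, q2, q4, q6, q7}
EF (grant ∨ (EG send)): least fixpoint, start Z0 = {q1, q2, q4, q6, q7}, add states with some successor in Z. Z1 = {q0, q1, q2, q4, q5, q6, q7}; fixed.
Sat(EF (grant ∨ (EG send))) = {q0, q1, q2, q4, q5, q6, q7}
|Sat(EF (grant ∨ (EG send)))| = |{q0, q1, q2, q4, q5, q6, q7}| = 7.

7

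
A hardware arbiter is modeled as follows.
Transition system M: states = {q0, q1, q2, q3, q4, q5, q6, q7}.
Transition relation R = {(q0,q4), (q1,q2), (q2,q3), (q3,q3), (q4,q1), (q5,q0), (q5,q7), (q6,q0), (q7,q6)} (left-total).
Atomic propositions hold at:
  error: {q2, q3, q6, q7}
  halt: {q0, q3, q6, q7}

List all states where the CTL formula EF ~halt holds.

Sat(~halt) = {q1, q2, q4, q5}
EF ~halt: least fixpoint, start Z0 = {q1, q2, q4, q5}, add states with some successor in Z. Z1 = {q0, q1, q2, q4, q5}; Z2 = {q0, q1, q2, q4, q5, q6}; Z3 = {q0, q1, q2, q4, q5, q6, q7}; fixed.
Sat(EF ~halt) = {q0, q1, q2, q4, q5, q6, q7}

{q0, q1, q2, q4, q5, q6, q7}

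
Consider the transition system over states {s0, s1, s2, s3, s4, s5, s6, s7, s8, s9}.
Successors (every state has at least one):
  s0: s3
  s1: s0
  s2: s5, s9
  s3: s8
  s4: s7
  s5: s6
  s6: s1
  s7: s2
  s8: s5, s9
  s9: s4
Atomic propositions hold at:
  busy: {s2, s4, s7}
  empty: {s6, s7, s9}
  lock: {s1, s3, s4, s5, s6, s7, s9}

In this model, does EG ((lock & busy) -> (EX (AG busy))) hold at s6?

Yes

Sat(lock & busy) = {s4, s7}
AG busy: greatest fixpoint, start Z0 = {s2, s4, s7}, keep only states in Sat with every successor in Z. Z1 = {s4, s7}; Z2 = {s4}; Z3 = ∅; fixed.
Sat(AG busy) = ∅
Sat(EX (AG busy)) = {s : some successor in ∅} = ∅
Sat((lock & busy) -> (EX (AG busy))) = {s0, s1, s2, s3, s5, s6, s8, s9}
EG ((lock & busy) -> (EX (AG busy))): greatest fixpoint, start Z0 = {s0, s1, s2, s3, s5, s6, s8, s9}, keep only states in Sat with some successor in Z. Z1 = {s0, s1, s2, s3, s5, s6, s8}; fixed.
Sat(EG ((lock & busy) -> (EX (AG busy)))) = {s0, s1, s2, s3, s5, s6, s8}
s6 ∈ Sat(EG ((lock & busy) -> (EX (AG busy)))) = {s0, s1, s2, s3, s5, s6, s8}, so the formula holds at s6.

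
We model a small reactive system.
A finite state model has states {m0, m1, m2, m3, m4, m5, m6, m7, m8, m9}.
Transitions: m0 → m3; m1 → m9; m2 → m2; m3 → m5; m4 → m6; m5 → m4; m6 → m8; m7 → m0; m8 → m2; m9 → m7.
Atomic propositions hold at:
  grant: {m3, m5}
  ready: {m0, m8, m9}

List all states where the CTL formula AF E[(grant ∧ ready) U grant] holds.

{m0, m1, m3, m5, m7, m9}

Sat(grant ∧ ready) = ∅
E[(grant ∧ ready) U grant]: least fixpoint, start Z0 = Sat(grant) = {m3, m5}, add states in Sat(grant ∧ ready) with some successor in Z. Already a fixed point.
Sat(E[(grant ∧ ready) U grant]) = {m3, m5}
AF E[(grant ∧ ready) U grant]: least fixpoint, start Z0 = {m3, m5}, add states with every successor in Z. Z1 = {m0, m3, m5}; Z2 = {m0, m3, m5, m7}; Z3 = {m0, m3, m5, m7, m9}; Z4 = {m0, m1, m3, m5, m7, m9}; fixed.
Sat(AF E[(grant ∧ ready) U grant]) = {m0, m1, m3, m5, m7, m9}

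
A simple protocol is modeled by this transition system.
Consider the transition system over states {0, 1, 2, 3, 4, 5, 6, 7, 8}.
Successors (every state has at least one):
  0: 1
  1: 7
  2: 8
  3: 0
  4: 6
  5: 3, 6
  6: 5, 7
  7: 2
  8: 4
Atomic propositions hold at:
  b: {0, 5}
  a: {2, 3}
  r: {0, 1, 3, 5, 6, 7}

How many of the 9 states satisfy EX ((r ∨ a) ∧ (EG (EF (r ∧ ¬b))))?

Sat(r ∨ a) = {0, 1, 2, 3, 5, 6, 7}
Sat(¬b) = {1, 2, 3, 4, 6, 7, 8}
Sat(r ∧ ¬b) = {1, 3, 6, 7}
EF (r ∧ ¬b): least fixpoint, start Z0 = {1, 3, 6, 7}, add states with some successor in Z. Z1 = {0, 1, 3, 4, 5, 6, 7}; Z2 = {0, 1, 3, 4, 5, 6, 7, 8}; Z3 = {0, 1, 2, 3, 4, 5, 6, 7, 8}; fixed.
Sat(EF (r ∧ ¬b)) = {0, 1, 2, 3, 4, 5, 6, 7, 8}
EG (EF (r ∧ ¬b)): greatest fixpoint, start Z0 = {0, 1, 2, 3, 4, 5, 6, 7, 8}, keep only states in Sat with some successor in Z. Already a fixed point.
Sat(EG (EF (r ∧ ¬b))) = {0, 1, 2, 3, 4, 5, 6, 7, 8}
Sat((r ∨ a) ∧ (EG (EF (r ∧ ¬b)))) = {0, 1, 2, 3, 5, 6, 7}
Sat(EX ((r ∨ a) ∧ (EG (EF (r ∧ ¬b))))) = {s : some successor in {0, 1, 2, 3, 5, 6, 7}} = {0, 1, 3, 4, 5, 6, 7}
|Sat(EX ((r ∨ a) ∧ (EG (EF (r ∧ ¬b)))))| = |{0, 1, 3, 4, 5, 6, 7}| = 7.

7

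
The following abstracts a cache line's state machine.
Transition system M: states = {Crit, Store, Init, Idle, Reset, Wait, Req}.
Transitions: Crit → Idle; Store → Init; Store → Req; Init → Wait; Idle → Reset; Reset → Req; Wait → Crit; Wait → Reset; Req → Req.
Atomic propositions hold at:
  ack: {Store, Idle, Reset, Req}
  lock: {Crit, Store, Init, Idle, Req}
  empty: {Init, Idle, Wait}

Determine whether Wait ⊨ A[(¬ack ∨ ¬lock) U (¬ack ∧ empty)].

Yes

Sat(¬ack) = {Crit, Init, Wait}
Sat(¬lock) = {Reset, Wait}
Sat(¬ack ∨ ¬lock) = {Crit, Init, Reset, Wait}
Sat(¬ack ∧ empty) = {Init, Wait}
A[(¬ack ∨ ¬lock) U (¬ack ∧ empty)]: least fixpoint, start Z0 = Sat((¬ack ∧ empty)) = {Init, Wait}, add states in Sat(¬ack ∨ ¬lock) with every successor in Z. Already a fixed point.
Sat(A[(¬ack ∨ ¬lock) U (¬ack ∧ empty)]) = {Init, Wait}
Wait ∈ Sat(A[(¬ack ∨ ¬lock) U (¬ack ∧ empty)]) = {Init, Wait}, so the formula holds at Wait.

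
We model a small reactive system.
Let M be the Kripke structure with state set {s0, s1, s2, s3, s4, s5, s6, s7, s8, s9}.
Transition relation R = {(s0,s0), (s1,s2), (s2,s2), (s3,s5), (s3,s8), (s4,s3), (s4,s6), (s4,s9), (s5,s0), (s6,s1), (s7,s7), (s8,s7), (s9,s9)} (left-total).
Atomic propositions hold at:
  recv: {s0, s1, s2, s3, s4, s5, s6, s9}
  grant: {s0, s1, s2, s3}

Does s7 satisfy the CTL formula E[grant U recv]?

No

E[grant U recv]: least fixpoint, start Z0 = Sat(recv) = {s0, s1, s2, s3, s4, s5, s6, s9}, add states in Sat(grant) with some successor in Z. Already a fixed point.
Sat(E[grant U recv]) = {s0, s1, s2, s3, s4, s5, s6, s9}
s7 ∉ Sat(E[grant U recv]) = {s0, s1, s2, s3, s4, s5, s6, s9}, so the formula does not hold at s7.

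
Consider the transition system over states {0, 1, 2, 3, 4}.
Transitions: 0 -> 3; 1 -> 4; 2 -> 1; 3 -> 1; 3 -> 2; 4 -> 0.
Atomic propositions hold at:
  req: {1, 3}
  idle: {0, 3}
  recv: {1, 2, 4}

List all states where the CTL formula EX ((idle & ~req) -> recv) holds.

Sat(~req) = {0, 2, 4}
Sat(idle & ~req) = {0}
Sat((idle & ~req) -> recv) = {1, 2, 3, 4}
Sat(EX ((idle & ~req) -> recv)) = {s : some successor in {1, 2, 3, 4}} = {0, 1, 2, 3}

{0, 1, 2, 3}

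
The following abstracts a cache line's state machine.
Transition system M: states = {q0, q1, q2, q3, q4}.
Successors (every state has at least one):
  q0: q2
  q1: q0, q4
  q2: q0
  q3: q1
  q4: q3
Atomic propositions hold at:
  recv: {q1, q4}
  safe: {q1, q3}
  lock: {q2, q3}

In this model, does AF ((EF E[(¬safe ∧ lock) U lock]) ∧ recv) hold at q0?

Sat(¬safe) = {q0, q2, q4}
Sat(¬safe ∧ lock) = {q2}
E[(¬safe ∧ lock) U lock]: least fixpoint, start Z0 = Sat(lock) = {q2, q3}, add states in Sat(¬safe ∧ lock) with some successor in Z. Already a fixed point.
Sat(E[(¬safe ∧ lock) U lock]) = {q2, q3}
EF E[(¬safe ∧ lock) U lock]: least fixpoint, start Z0 = {q2, q3}, add states with some successor in Z. Z1 = {q0, q2, q3, q4}; Z2 = {q0, q1, q2, q3, q4}; fixed.
Sat(EF E[(¬safe ∧ lock) U lock]) = {q0, q1, q2, q3, q4}
Sat((EF E[(¬safe ∧ lock) U lock]) ∧ recv) = {q1, q4}
AF ((EF E[(¬safe ∧ lock) U lock]) ∧ recv): least fixpoint, start Z0 = {q1, q4}, add states with every successor in Z. Z1 = {q1, q3, q4}; fixed.
Sat(AF ((EF E[(¬safe ∧ lock) U lock]) ∧ recv)) = {q1, q3, q4}
q0 ∉ Sat(AF ((EF E[(¬safe ∧ lock) U lock]) ∧ recv)) = {q1, q3, q4}, so the formula does not hold at q0.

No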